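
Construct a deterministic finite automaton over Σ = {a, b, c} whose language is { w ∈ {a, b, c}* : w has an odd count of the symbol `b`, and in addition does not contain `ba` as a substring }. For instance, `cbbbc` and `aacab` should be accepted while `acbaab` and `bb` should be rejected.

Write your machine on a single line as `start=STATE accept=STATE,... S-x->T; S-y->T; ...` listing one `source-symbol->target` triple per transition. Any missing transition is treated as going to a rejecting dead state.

Build one automaton per condition and run them in lockstep. One (2 states) tracks the count of `b`s modulo 2; the other (3 states) tracks partial matches of the forbidden pattern `ba`. Each combined state is a pair, one component from each; accept when both components accept. After merging equivalent states the machine shrinks.
        a   b   c  
>  s0   s0  s1  s0 
 * s1   s2  s3  s4 
   s2   s2  s2  s2 
   s3   s2  s1  s0 
 * s4   s4  s3  s4 
(> = start, * = accepting)

start=s0; accept=s1,s4; s0-a->s0; s0-b->s1; s0-c->s0; s1-a->s2; s1-b->s3; s1-c->s4; s2-a->s2; s2-b->s2; s2-c->s2; s3-a->s2; s3-b->s1; s3-c->s0; s4-a->s4; s4-b->s3; s4-c->s4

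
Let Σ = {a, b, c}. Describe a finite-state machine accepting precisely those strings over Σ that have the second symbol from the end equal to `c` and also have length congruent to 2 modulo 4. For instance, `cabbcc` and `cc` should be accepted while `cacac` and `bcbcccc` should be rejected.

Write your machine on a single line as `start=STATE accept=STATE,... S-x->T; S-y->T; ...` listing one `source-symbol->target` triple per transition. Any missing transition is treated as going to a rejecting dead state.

start=S0; accept=S4; S0-a->S1; S0-b->S1; S0-c->S2; S1-a->S3; S1-b->S3; S1-c->S3; S2-a->S4; S2-b->S4; S2-c->S4; S3-a->S5; S3-b->S5; S3-c->S5; S4-a->S5; S4-b->S5; S4-c->S5; S5-a->S0; S5-b->S0; S5-c->S0

Run two small machines in parallel and take their product. The first has 13 states tracking the last 2 symbols read; the second has 4 states tracking the input length modulo 4. A product state is a pair (one from each), accepting exactly when both do. After merging equivalent states the machine shrinks.
With 6 states:
        a   b   c  
>  S0   S1  S1  S2 
   S1   S3  S3  S3 
   S2   S4  S4  S4 
   S3   S5  S5  S5 
 * S4   S5  S5  S5 
   S5   S0  S0  S0 
(> = start, * = accepting)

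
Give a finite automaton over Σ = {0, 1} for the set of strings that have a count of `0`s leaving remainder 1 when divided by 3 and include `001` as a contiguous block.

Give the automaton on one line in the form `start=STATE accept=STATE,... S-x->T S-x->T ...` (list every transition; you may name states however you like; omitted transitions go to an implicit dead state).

start=q0 accept=q10 q0-0->q1 q0-1->q0 q1-0->q2 q1-1->q3 q2-0->q4 q2-1->q5 q3-0->q6 q3-1->q3 q4-0->q7 q4-1->q8 q5-0->q8 q5-1->q5 q6-0->q4 q6-1->q9 q7-0->q2 q7-1->q10 q8-0->q10 q8-1->q8 q9-0->q11 q9-1->q9 q10-0->q5 q10-1->q10 q11-0->q7 q11-1->q0

Handle the two conditions separately and then intersect. One (3 states) tracks the count of `0`s modulo 3; the other (4 states) tracks whether and how much of `001` has been seen. Each combined state is a pair, one component from each; accept when both components accept.
A 12-state machine:
          0    1  
>  q0     q1   q0 
   q1     q2   q3 
   q2     q4   q5 
   q3     q6   q3 
   q4     q7   q8 
   q5     q8   q5 
   q6     q4   q9 
   q7     q2  q10 
   q8    q10   q8 
   q9    q11   q9 
 * q10    q5  q10 
   q11    q7   q0 
(> = start, * = accepting)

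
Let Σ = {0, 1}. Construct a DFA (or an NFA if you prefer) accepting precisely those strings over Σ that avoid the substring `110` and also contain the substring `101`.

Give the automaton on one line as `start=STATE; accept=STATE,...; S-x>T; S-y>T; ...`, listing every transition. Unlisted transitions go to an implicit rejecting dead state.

Run two small machines in parallel and take their product. The first has 4 states tracking partial matches of the forbidden pattern `110`; the second has 4 states tracking whether and how much of `101` has been seen. A product state is a pair (one from each), accepting exactly when both do. Minimizing collapses redundant product states.
With 7 states:
        0   1  
>  q0   q0  q1 
   q1   q2  q3 
   q2   q0  q4 
   q3   q3  q3 
 * q4   q5  q6 
 * q5   q5  q4 
 * q6   q3  q6 
(> = start, * = accepting)

start=q0; accept=q4,q5,q6; q0-0>q0; q0-1>q1; q1-0>q2; q1-1>q3; q2-0>q0; q2-1>q4; q3-0>q3; q3-1>q3; q4-0>q5; q4-1>q6; q5-0>q5; q5-1>q4; q6-0>q3; q6-1>q6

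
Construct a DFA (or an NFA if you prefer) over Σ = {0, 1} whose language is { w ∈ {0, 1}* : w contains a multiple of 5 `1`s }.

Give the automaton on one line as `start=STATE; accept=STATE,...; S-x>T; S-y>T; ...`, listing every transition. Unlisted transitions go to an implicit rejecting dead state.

start=q0; accept=q0; q0-0>q0; q0-1>q1; q1-0>q1; q1-1>q2; q2-0>q2; q2-1>q3; q3-0>q3; q3-1>q4; q4-0>q4; q4-1>q0

Keep the running count of `1`s modulo 5: each `1` advances along the cycle q0 → q1 → q2 → q3 → q4 → q0 while other symbols loop. Accept at q0.
A 5-state machine:
        0   1  
>* q0   q0  q1 
   q1   q1  q2 
   q2   q2  q3 
   q3   q3  q4 
   q4   q4  q0 
(> = start, * = accepting)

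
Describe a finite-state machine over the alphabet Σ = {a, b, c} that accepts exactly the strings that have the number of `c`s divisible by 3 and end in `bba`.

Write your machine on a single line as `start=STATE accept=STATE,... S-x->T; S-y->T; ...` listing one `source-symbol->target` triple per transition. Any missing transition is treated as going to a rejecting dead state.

Handle the two conditions separately and then intersect. One (3 states) tracks the count of `c`s modulo 3; the other (4 states) tracks how much of the suffix `bba` has currently been matched. Each combined state is a pair, one component from each; accept when both components accept.
With 12 states:
          a    b    c  
>  q0     q0   q1   q2 
   q1     q0   q3   q2 
   q2     q2   q4   q5 
   q3     q6   q3   q2 
   q4     q2   q7   q5 
   q5     q5   q8   q0 
 * q6     q0   q1   q2 
   q7     q9   q7   q5 
   q8     q5  q10   q0 
   q9     q2   q4   q5 
   q10   q11  q10   q0 
   q11    q5   q8   q0 
(> = start, * = accepting)

start=q0; accept=q6; q0-a->q0; q0-b->q1; q0-c->q2; q1-a->q0; q1-b->q3; q1-c->q2; q2-a->q2; q2-b->q4; q2-c->q5; q3-a->q6; q3-b->q3; q3-c->q2; q4-a->q2; q4-b->q7; q4-c->q5; q5-a->q5; q5-b->q8; q5-c->q0; q6-a->q0; q6-b->q1; q6-c->q2; q7-a->q9; q7-b->q7; q7-c->q5; q8-a->q5; q8-b->q10; q8-c->q0; q9-a->q2; q9-b->q4; q9-c->q5; q10-a->q11; q10-b->q10; q10-c->q0; q11-a->q5; q11-b->q8; q11-c->q0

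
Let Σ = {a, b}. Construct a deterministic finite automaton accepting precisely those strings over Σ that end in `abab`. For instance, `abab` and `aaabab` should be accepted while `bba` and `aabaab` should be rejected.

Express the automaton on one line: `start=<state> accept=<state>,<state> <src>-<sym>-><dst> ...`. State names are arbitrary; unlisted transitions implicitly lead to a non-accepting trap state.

Let each state record the length of the longest suffix of the input read so far that is also a prefix of `abab`. S1 means the last symbol is `a`; S2 means the last 2 symbols are `ab`; S3 means the last 3 symbols are `aba`; S4 means the last 4 symbols are `abab`. Accept only at S4, where the string currently ends in `abab`.
        a   b  
>  S0   S1  S0 
   S1   S1  S2 
   S2   S3  S0 
   S3   S1  S4 
 * S4   S3  S0 
(> = start, * = accepting)

start=S0 accept=S4 S0-a->S1 S0-b->S0 S1-a->S1 S1-b->S2 S2-a->S3 S2-b->S0 S3-a->S1 S3-b->S4 S4-a->S3 S4-b->S0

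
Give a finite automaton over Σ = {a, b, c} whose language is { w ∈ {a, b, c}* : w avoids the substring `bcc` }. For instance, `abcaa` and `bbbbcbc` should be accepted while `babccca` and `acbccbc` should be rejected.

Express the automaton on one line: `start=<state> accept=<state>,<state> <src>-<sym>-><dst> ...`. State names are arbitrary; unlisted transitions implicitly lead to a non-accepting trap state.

This is the complement of 'contains `bcc`'. Use the same substring-matching states — q0 through q3 holding how much of `bcc` has just been matched — but flip the accepting set: everything except the trap q3 accepts.
A 4-state machine:
        a   b   c  
>* q0   q0  q1  q0 
 * q1   q0  q1  q2 
 * q2   q0  q1  q3 
   q3   q3  q3  q3 
(> = start, * = accepting)

start=q0 accept=q0,q1,q2 q0-a->q0 q0-b->q1 q0-c->q0 q1-a->q0 q1-b->q1 q1-c->q2 q2-a->q0 q2-b->q1 q2-c->q3 q3-a->q3 q3-b->q3 q3-c->q3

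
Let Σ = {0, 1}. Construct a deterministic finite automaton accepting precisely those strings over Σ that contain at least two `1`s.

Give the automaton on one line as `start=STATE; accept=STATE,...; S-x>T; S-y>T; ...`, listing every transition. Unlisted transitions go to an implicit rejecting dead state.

start=q0; accept=q2,q3; q0-0>q0; q0-1>q1; q1-0>q1; q1-1>q2; q2-0>q2; q2-1>q3; q3-0>q3; q3-1>q3

Count `1`s, saturating at 3: states q0 through q2 mean 0 through 2 `1`s seen; q3 means more than 2. Each `1` increments (capped at q3); other symbols loop. Accept from {q2, q3}.
4 states suffice.
        0   1  
>  q0   q0  q1 
   q1   q1  q2 
 * q2   q2  q3 
 * q3   q3  q3 
(> = start, * = accepting)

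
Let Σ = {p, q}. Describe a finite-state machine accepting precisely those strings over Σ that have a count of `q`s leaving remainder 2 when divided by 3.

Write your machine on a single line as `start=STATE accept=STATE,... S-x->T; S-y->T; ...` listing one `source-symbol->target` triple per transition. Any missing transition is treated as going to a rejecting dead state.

Keep the running count of `q`s modulo 3: each `q` advances along the cycle S0 → S1 → S2 → S0 while other symbols loop. Accept at S2.
        p   q  
>  S0   S0  S1 
   S1   S1  S2 
 * S2   S2  S0 
(> = start, * = accepting)

start=S0; accept=S2; S0-p->S0; S0-q->S1; S1-p->S1; S1-q->S2; S2-p->S2; S2-q->S0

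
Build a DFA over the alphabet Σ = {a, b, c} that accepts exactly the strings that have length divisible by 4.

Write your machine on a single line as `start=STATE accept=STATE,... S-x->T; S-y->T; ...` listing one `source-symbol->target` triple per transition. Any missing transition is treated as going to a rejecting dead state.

start=q0; accept=q0; q0-a->q1; q0-b->q1; q0-c->q1; q1-a->q2; q1-b->q2; q1-c->q2; q2-a->q3; q2-b->q3; q2-c->q3; q3-a->q0; q3-b->q0; q3-c->q0

Count input length modulo 4: every symbol advances one step around the cycle q0 → q1 → q2 → q3 → q0. Accept at q0.
4 states suffice.
        a   b   c  
>* q0   q1  q1  q1 
   q1   q2  q2  q2 
   q2   q3  q3  q3 
   q3   q0  q0  q0 
(> = start, * = accepting)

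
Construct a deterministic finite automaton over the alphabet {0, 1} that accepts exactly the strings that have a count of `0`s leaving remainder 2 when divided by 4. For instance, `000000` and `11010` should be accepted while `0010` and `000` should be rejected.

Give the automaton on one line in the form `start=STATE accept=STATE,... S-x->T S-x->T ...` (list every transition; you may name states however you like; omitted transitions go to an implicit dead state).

Keep the running count of `0`s modulo 4: each `0` advances along the cycle S0 → S1 → S2 → S3 → S0 while other symbols loop. Accept at S2.
A 4-state machine:
        0   1  
>  S0   S1  S0 
   S1   S2  S1 
 * S2   S3  S2 
   S3   S0  S3 
(> = start, * = accepting)

start=S0 accept=S2 S0-0->S1 S0-1->S0 S1-0->S2 S1-1->S1 S2-0->S3 S2-1->S2 S3-0->S0 S3-1->S3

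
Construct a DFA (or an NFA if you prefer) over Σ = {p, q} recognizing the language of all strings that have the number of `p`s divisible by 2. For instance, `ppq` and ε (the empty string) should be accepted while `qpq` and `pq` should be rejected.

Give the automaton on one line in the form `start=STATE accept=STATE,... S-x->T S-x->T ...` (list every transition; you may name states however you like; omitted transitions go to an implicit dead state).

Keep the running count of `p`s modulo 2: each `p` advances along the cycle A → B → A while other symbols loop. Accept at A.
A 2-state machine:
       p  q 
>* A   B  A 
   B   A  B 
(> = start, * = accepting)

start=A accept=A A-p->B A-q->A B-p->A B-q->B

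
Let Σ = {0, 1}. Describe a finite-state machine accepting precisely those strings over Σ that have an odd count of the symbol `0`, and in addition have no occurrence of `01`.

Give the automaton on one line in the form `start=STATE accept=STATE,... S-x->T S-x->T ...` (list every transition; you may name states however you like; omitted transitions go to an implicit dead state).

Run two small machines in parallel and take their product. The first has 2 states tracking the count of `0`s modulo 2; the second has 3 states tracking partial matches of the forbidden pattern `01`. A product state is a pair (one from each), accepting exactly when both do. Equivalent product states are then merged.
With 4 states:
        0   1  
>  S0   S1  S0 
 * S1   S2  S3 
   S2   S1  S3 
   S3   S3  S3 
(> = start, * = accepting)

start=S0 accept=S1 S0-0->S1 S0-1->S0 S1-0->S2 S1-1->S3 S2-0->S1 S2-1->S3 S3-0->S3 S3-1->S3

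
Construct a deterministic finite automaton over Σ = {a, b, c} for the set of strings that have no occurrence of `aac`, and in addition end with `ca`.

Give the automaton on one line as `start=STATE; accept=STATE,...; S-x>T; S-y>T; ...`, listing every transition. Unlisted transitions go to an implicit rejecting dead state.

Build one automaton per condition and run them in lockstep. The first has 4 states tracking partial matches of the forbidden pattern `aac`; the second has 3 states tracking how much of the suffix `ca` has currently been matched. A product state is a pair (one from each), accepting exactly when both do.
An 8-state machine:
        a   b   c  
>  q0   q1  q0  q2 
   q1   q3  q0  q2 
   q2   q4  q0  q2 
   q3   q3  q0  q5 
 * q4   q3  q0  q2 
   q5   q6  q7  q5 
   q6   q7  q7  q5 
   q7   q7  q7  q5 
(> = start, * = accepting)

start=q0; accept=q4; q0-a>q1; q0-b>q0; q0-c>q2; q1-a>q3; q1-b>q0; q1-c>q2; q2-a>q4; q2-b>q0; q2-c>q2; q3-a>q3; q3-b>q0; q3-c>q5; q4-a>q3; q4-b>q0; q4-c>q2; q5-a>q6; q5-b>q7; q5-c>q5; q6-a>q7; q6-b>q7; q6-c>q5; q7-a>q7; q7-b>q7; q7-c>q5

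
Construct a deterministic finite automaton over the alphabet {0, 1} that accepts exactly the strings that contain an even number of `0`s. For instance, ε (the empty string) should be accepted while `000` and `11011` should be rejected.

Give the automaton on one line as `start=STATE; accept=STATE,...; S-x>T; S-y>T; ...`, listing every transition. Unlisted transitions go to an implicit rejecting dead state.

Keep the running count of `0`s modulo 2: each `0` advances along the cycle A → B → A while other symbols loop. Accept at A.
A 2-state machine:
       0  1 
>* A   B  A 
   B   A  B 
(> = start, * = accepting)

start=A; accept=A; A-0>B; A-1>A; B-0>A; B-1>B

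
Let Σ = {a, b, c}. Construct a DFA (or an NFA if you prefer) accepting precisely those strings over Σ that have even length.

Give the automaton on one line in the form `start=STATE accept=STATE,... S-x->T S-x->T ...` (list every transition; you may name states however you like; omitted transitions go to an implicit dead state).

Count input length modulo 2: every symbol advances one step around the cycle q0 → q1 → q0. Accept at q0.
A 2-state machine:
        a   b   c  
>* q0   q1  q1  q1 
   q1   q0  q0  q0 
(> = start, * = accepting)

start=q0 accept=q0 q0-a->q1 q0-b->q1 q0-c->q1 q1-a->q0 q1-b->q0 q1-c->q0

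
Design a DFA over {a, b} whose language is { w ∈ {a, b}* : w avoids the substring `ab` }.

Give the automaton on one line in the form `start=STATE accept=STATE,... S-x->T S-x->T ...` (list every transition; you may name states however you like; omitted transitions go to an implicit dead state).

start=q0 accept=q0,q1 q0-a->q1 q0-b->q0 q1-a->q1 q1-b->q2 q2-a->q2 q2-b->q2

Track partial matches of the forbidden pattern `ab`. State q2 is a dead state reached once `ab` has occurred; every other state accepts. q0 means no part of `ab` is currently matched.
With 3 states:
        a   b  
>* q0   q1  q0 
 * q1   q1  q2 
   q2   q2  q2 
(> = start, * = accepting)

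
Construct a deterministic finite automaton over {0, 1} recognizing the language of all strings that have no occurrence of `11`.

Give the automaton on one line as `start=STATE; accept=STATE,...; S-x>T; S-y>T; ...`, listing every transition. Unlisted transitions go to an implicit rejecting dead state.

This is the complement of 'contains `11`'. Use the same substring-matching states — q0 through q2 holding how much of `11` has just been matched — but flip the accepting set: everything except the trap q2 accepts.
With 3 states:
        0   1  
>* q0   q0  q1 
 * q1   q0  q2 
   q2   q2  q2 
(> = start, * = accepting)

start=q0; accept=q0,q1; q0-0>q0; q0-1>q1; q1-0>q0; q1-1>q2; q2-0>q2; q2-1>q2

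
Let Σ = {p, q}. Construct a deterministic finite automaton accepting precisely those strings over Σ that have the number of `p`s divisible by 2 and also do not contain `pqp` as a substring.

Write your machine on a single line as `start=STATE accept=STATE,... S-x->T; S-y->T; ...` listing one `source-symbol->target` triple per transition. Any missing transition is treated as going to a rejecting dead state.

Build one automaton per condition and run them in lockstep. The first has 2 states tracking the count of `p`s modulo 2; the second has 4 states tracking partial matches of the forbidden pattern `pqp`. A product state is a pair (one from each), accepting exactly when both do.
8 states suffice.
       p  q 
>* A   B  A 
   B   C  D 
 * C   B  E 
   D   F  G 
 * E   H  A 
   F   H  F 
   G   C  G 
   H   F  H 
(> = start, * = accepting)

start=A; accept=A,C,E; A-p->B; A-q->A; B-p->C; B-q->D; C-p->B; C-q->E; D-p->F; D-q->G; E-p->H; E-q->A; F-p->H; F-q->F; G-p->C; G-q->G; H-p->F; H-q->H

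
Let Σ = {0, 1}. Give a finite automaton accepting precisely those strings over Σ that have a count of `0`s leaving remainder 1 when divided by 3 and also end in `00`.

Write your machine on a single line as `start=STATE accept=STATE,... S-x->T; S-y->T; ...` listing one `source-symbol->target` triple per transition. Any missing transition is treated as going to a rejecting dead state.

Handle the two conditions separately and then intersect. One (3 states) tracks the count of `0`s modulo 3; the other (3 states) tracks how much of the suffix `00` has currently been matched. Each combined state is a pair, one component from each; accept when both components accept. After merging equivalent states the machine shrinks.
5 states suffice.
        0   1  
>  S0   S1  S0 
   S1   S2  S1 
   S2   S3  S2 
   S3   S4  S0 
 * S4   S2  S1 
(> = start, * = accepting)

start=S0; accept=S4; S0-0->S1; S0-1->S0; S1-0->S2; S1-1->S1; S2-0->S3; S2-1->S2; S3-0->S4; S3-1->S0; S4-0->S2; S4-1->S1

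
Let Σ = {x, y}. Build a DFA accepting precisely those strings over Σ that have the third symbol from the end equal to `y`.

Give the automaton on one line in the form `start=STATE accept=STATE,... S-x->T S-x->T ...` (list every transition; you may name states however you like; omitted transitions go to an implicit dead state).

Because acceptance depends on a position counted from the end, the machine has to buffer the most recent 3 symbols. Make each state the string of the last up-to-3 symbols read; on input `x` shift the window left and append `x`. Accept when the buffered window has length 3 and begins with `y`.
A 15-state machine:
          x    y  
>  q0     q1   q2 
   q1     q3   q4 
   q2     q5   q6 
   q3     q7   q8 
   q4     q9  q10 
   q5    q11  q12 
   q6    q13  q14 
   q7     q7   q8 
   q8     q9  q10 
   q9    q11  q12 
   q10   q13  q14 
 * q11    q7   q8 
 * q12    q9  q10 
 * q13   q11  q12 
 * q14   q13  q14 
(> = start, * = accepting)

start=q0 accept=q11,q12,q13,q14 q0-x->q1 q0-y->q2 q1-x->q3 q1-y->q4 q2-x->q5 q2-y->q6 q3-x->q7 q3-y->q8 q4-x->q9 q4-y->q10 q5-x->q11 q5-y->q12 q6-x->q13 q6-y->q14 q7-x->q7 q7-y->q8 q8-x->q9 q8-y->q10 q9-x->q11 q9-y->q12 q10-x->q13 q10-y->q14 q11-x->q7 q11-y->q8 q12-x->q9 q12-y->q10 q13-x->q11 q13-y->q12 q14-x->q13 q14-y->q14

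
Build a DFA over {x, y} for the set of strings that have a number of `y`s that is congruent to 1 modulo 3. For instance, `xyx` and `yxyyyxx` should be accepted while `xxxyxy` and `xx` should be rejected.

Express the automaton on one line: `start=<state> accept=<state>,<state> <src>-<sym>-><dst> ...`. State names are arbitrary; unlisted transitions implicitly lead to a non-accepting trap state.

Keep the running count of `y`s modulo 3: each `y` advances along the cycle q0 → q1 → q2 → q0 while other symbols loop. Accept at q1.
With 3 states:
        x   y  
>  q0   q0  q1 
 * q1   q1  q2 
   q2   q2  q0 
(> = start, * = accepting)

start=q0 accept=q1 q0-x->q0 q0-y->q1 q1-x->q1 q1-y->q2 q2-x->q2 q2-y->q0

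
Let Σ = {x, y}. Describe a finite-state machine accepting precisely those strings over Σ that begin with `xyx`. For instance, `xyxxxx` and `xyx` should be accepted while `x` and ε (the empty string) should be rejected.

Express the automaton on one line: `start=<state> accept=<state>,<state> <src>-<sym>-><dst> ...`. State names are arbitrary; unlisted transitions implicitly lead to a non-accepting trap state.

start=s0 accept=s3 s0-x->s1 s0-y->s4 s1-x->s4 s1-y->s2 s2-x->s3 s2-y->s4 s3-x->s3 s3-y->s3 s4-x->s4 s4-y->s4

Walk along `xyx` while the input agrees: from s0 take `x` to s1, and so on. Any deviation drops to the rejecting sink s4. Once s3 is reached the prefix is confirmed and every continuation is accepted.
A 5-state machine:
        x   y  
>  s0   s1  s4 
   s1   s4  s2 
   s2   s3  s4 
 * s3   s3  s3 
   s4   s4  s4 
(> = start, * = accepting)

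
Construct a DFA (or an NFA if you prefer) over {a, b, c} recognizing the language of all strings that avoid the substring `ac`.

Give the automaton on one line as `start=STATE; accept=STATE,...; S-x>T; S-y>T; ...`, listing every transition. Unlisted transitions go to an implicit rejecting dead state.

Track partial matches of the forbidden pattern `ac`. State q2 is a dead state reached once `ac` has occurred; every other state accepts. q0 means no part of `ac` is currently matched.
3 states suffice.
        a   b   c  
>* q0   q1  q0  q0 
 * q1   q1  q0  q2 
   q2   q2  q2  q2 
(> = start, * = accepting)

start=q0; accept=q0,q1; q0-a>q1; q0-b>q0; q0-c>q0; q1-a>q1; q1-b>q0; q1-c>q2; q2-a>q2; q2-b>q2; q2-c>q2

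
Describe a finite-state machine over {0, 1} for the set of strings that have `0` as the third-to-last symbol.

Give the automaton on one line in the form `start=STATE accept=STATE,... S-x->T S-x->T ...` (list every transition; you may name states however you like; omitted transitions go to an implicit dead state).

A DFA must remember the last 3 symbols (since which symbol is third-to-last isn't known until the input ends). Use one state per possible window of the last ≤3 symbols; accept from those whose window starts with `0`.
With 15 states:
       0  1 
>  A   B  C 
   B   D  E 
   C   F  G 
   D   H  I 
   E   J  K 
   F   L  M 
   G   N  O 
 * H   H  I 
 * I   J  K 
 * J   L  M 
 * K   N  O 
   L   H  I 
   M   J  K 
   N   L  M 
   O   N  O 
(> = start, * = accepting)

start=A accept=H,I,J,K A-0->B A-1->C B-0->D B-1->E C-0->F C-1->G D-0->H D-1->I E-0->J E-1->K F-0->L F-1->M G-0->N G-1->O H-0->H H-1->I I-0->J I-1->K J-0->L J-1->M K-0->N K-1->O L-0->H L-1->I M-0->J M-1->K N-0->L N-1->M O-0->N O-1->O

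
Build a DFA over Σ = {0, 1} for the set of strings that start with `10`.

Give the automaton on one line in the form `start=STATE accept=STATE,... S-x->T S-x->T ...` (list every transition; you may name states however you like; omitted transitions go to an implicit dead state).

start=q0 accept=q2 q0-0->q3 q0-1->q1 q1-0->q2 q1-1->q3 q2-0->q2 q2-1->q2 q3-0->q3 q3-1->q3

Walk along `10` while the input agrees: from q0 take `1` to q1, and so on. Any deviation drops to the rejecting sink q3. Once q2 is reached the prefix is confirmed and every continuation is accepted.
With 4 states:
        0   1  
>  q0   q3  q1 
   q1   q2  q3 
 * q2   q2  q2 
   q3   q3  q3 
(> = start, * = accepting)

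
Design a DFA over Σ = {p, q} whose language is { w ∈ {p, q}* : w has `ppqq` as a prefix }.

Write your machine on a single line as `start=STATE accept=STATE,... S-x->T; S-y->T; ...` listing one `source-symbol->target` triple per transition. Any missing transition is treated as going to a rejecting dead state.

Check the first 4 symbols one by one: A through D record how many have matched `ppqq` so far; any wrong symbol goes to the dead state F. After all 4 match we enter the accepting sink E.
6 states suffice.
       p  q 
>  A   B  F 
   B   C  F 
   C   F  D 
   D   F  E 
 * E   E  E 
   F   F  F 
(> = start, * = accepting)

start=A; accept=E; A-p->B; A-q->F; B-p->C; B-q->F; C-p->F; C-q->D; D-p->F; D-q->E; E-p->E; E-q->E; F-p->F; F-q->F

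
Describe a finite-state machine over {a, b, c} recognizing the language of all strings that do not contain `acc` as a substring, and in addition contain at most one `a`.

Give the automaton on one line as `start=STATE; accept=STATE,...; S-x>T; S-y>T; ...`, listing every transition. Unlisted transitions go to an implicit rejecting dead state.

start=s0; accept=s0,s1,s3,s4; s0-a>s1; s0-b>s0; s0-c>s0; s1-a>s2; s1-b>s3; s1-c>s4; s2-a>s2; s2-b>s2; s2-c>s2; s3-a>s2; s3-b>s3; s3-c>s3; s4-a>s2; s4-b>s3; s4-c>s2

Build one automaton per condition and run them in lockstep. The first has 4 states tracking partial matches of the forbidden pattern `acc`; the second has 3 states tracking the count of `a`s, saturating at 2. A product state is a pair (one from each), accepting exactly when both do. Minimizing collapses redundant product states.
With 5 states:
        a   b   c  
>* s0   s1  s0  s0 
 * s1   s2  s3  s4 
   s2   s2  s2  s2 
 * s3   s2  s3  s3 
 * s4   s2  s3  s2 
(> = start, * = accepting)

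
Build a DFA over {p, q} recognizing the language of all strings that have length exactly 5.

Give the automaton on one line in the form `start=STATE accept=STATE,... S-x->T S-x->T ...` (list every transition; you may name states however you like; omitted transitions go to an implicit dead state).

Count input length up to 6: every symbol moves from A toward G, which means 'more than 5' and absorbs. Accept from {F}.
7 states suffice.
       p  q 
>  A   B  B 
   B   C  C 
   C   D  D 
   D   E  E 
   E   F  F 
 * F   G  G 
   G   G  G 
(> = start, * = accepting)

start=A accept=F A-p->B A-q->B B-p->C B-q->C C-p->D C-q->D D-p->E D-q->E E-p->F E-q->F F-p->G F-q->G G-p->G G-q->G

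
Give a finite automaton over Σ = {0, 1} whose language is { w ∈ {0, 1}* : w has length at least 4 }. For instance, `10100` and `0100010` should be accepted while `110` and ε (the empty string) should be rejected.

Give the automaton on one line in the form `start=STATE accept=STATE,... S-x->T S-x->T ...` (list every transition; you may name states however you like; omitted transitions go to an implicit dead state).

start=s0 accept=s4,s5 s0-0->s1 s0-1->s1 s1-0->s2 s1-1->s2 s2-0->s3 s2-1->s3 s3-0->s4 s3-1->s4 s4-0->s5 s4-1->s5 s5-0->s5 s5-1->s5

Count input length up to 5: every symbol moves from s0 toward s5, which means 'more than 4' and absorbs. Accept from {s4, s5}.
6 states suffice.
        0   1  
>  s0   s1  s1 
   s1   s2  s2 
   s2   s3  s3 
   s3   s4  s4 
 * s4   s5  s5 
 * s5   s5  s5 
(> = start, * = accepting)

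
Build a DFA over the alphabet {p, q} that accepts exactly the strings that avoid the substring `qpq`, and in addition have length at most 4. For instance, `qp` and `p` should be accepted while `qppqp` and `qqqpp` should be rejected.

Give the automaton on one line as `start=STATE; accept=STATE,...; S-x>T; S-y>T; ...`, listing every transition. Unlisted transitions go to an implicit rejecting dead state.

Handle the two conditions separately and then intersect. The first has 4 states tracking partial matches of the forbidden pattern `qpq`; the second has 6 states tracking the input length, saturating at 5. A product state is a pair (one from each), accepting exactly when both do.
       p  q 
>* A   B  C 
 * B   D  E 
 * C   F  E 
 * D   G  H 
 * E   I  H 
 * F   G  J 
 * G   K  L 
 * H   M  L 
 * I   K  N 
   J   N  N 
 * K   O  P 
 * L   Q  P 
 * M   O  R 
   N   R  R 
   O   O  P 
   P   Q  P 
   Q   O  R 
   R   R  R 
(> = start, * = accepting)

start=A; accept=A,B,C,D,E,F,G,H,I,K,L,M; A-p>B; A-q>C; B-p>D; B-q>E; C-p>F; C-q>E; D-p>G; D-q>H; E-p>I; E-q>H; F-p>G; F-q>J; G-p>K; G-q>L; H-p>M; H-q>L; I-p>K; I-q>N; J-p>N; J-q>N; K-p>O; K-q>P; L-p>Q; L-q>P; M-p>O; M-q>R; N-p>R; N-q>R; O-p>O; O-q>P; P-p>Q; P-q>P; Q-p>O; Q-q>R; R-p>R; R-q>R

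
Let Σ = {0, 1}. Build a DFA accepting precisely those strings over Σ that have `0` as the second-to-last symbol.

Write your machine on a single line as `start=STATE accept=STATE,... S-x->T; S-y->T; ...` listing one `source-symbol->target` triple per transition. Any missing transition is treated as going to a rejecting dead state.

start=S0; accept=S3,S4; S0-0->S1; S0-1->S2; S1-0->S3; S1-1->S4; S2-0->S5; S2-1->S6; S3-0->S3; S3-1->S4; S4-0->S5; S4-1->S6; S5-0->S3; S5-1->S4; S6-0->S5; S6-1->S6

A DFA must remember the last 2 symbols (since which symbol is second-to-last isn't known until the input ends). Use one state per possible window of the last ≤2 symbols; accept from those whose window starts with `0`.
A 7-state machine:
        0   1  
>  S0   S1  S2 
   S1   S3  S4 
   S2   S5  S6 
 * S3   S3  S4 
 * S4   S5  S6 
   S5   S3  S4 
   S6   S5  S6 
(> = start, * = accepting)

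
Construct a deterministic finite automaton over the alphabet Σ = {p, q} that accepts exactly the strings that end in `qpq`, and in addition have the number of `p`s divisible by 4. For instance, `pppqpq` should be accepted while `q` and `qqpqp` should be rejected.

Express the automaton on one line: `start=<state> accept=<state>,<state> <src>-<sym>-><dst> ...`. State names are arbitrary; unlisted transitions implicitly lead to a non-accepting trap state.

Handle the two conditions separately and then intersect. One (4 states) tracks how much of the suffix `qpq` has currently been matched; the other (4 states) tracks the count of `p`s modulo 4. Each combined state is a pair, one component from each; accept when both components accept. Equivalent product states are then merged.
       p  q 
>  A   B  A 
   B   C  B 
   C   D  C 
   D   A  E 
   E   F  E 
   F   B  G 
 * G   B  A 
(> = start, * = accepting)

start=A accept=G A-p->B A-q->A B-p->C B-q->B C-p->D C-q->C D-p->A D-q->E E-p->F E-q->E F-p->B F-q->G G-p->B G-q->A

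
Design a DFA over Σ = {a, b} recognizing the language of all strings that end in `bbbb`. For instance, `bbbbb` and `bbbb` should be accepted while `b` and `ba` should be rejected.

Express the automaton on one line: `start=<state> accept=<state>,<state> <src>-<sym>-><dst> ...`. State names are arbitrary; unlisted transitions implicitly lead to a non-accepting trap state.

start=s0 accept=s4 s0-a->s0 s0-b->s1 s1-a->s0 s1-b->s2 s2-a->s0 s2-b->s3 s3-a->s0 s3-b->s4 s4-a->s0 s4-b->s4

Let each state record the length of the longest suffix of the input read so far that is also a prefix of `bbbb`. s1 means the last symbol is `b`; s2 means the last 2 symbols are `bb`; s3 means the last 3 symbols are `bbb`; s4 means the last 4 symbols are `bbbb`. Accept only at s4, where the string currently ends in `bbbb`.
With 5 states:
        a   b  
>  s0   s0  s1 
   s1   s0  s2 
   s2   s0  s3 
   s3   s0  s4 
 * s4   s0  s4 
(> = start, * = accepting)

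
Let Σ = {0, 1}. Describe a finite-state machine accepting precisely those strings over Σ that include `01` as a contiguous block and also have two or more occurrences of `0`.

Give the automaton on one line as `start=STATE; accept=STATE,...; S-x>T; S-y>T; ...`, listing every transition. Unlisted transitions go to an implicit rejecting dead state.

Build one automaton per condition and run them in lockstep. The first has 3 states tracking whether and how much of `01` has been seen; the second has 4 states tracking the count of `0`s, saturating at 3. A product state is a pair (one from each), accepting exactly when both do.
7 states suffice.
       0  1 
>  A   B  A 
   B   C  D 
   C   E  F 
   D   F  D 
   E   E  G 
 * F   G  F 
 * G   G  G 
(> = start, * = accepting)

start=A; accept=F,G; A-0>B; A-1>A; B-0>C; B-1>D; C-0>E; C-1>F; D-0>F; D-1>D; E-0>E; E-1>G; F-0>G; F-1>F; G-0>G; G-1>G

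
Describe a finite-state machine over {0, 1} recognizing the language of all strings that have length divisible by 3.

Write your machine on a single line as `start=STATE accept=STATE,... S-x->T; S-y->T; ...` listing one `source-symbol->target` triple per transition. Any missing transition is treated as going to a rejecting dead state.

start=s0; accept=s0; s0-0->s1; s0-1->s1; s1-0->s2; s1-1->s2; s2-0->s0; s2-1->s0

Only the length mod 3 matters, so use a 3-cycle: from any state, every input symbol moves to the next state, wrapping s2 back to s0. Mark s0 accepting.
3 states suffice.
        0   1  
>* s0   s1  s1 
   s1   s2  s2 
   s2   s0  s0 
(> = start, * = accepting)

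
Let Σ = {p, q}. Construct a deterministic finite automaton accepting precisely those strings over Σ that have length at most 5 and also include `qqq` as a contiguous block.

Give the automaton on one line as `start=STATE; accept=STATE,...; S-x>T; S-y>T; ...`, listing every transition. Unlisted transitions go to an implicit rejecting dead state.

Handle the two conditions separately and then intersect. One (7 states) tracks the input length, saturating at 6; the other (4 states) tracks whether and how much of `qqq` has been seen. Each combined state is a pair, one component from each; accept when both components accept. Equivalent product states are then merged.
          p    q  
>  s0     s1   s2 
   s1     s3   s4 
   s2     s3   s5 
   s3     s6   s7 
   s4     s6   s8 
   s5     s6   s9 
   s6     s6   s6 
   s7     s6  s10 
   s8     s6  s11 
 * s9    s11  s11 
   s10    s6  s12 
 * s11   s12  s12 
 * s12    s6   s6 
(> = start, * = accepting)

start=s0; accept=s9,s11,s12; s0-p>s1; s0-q>s2; s1-p>s3; s1-q>s4; s2-p>s3; s2-q>s5; s3-p>s6; s3-q>s7; s4-p>s6; s4-q>s8; s5-p>s6; s5-q>s9; s6-p>s6; s6-q>s6; s7-p>s6; s7-q>s10; s8-p>s6; s8-q>s11; s9-p>s11; s9-q>s11; s10-p>s6; s10-q>s12; s11-p>s12; s11-q>s12; s12-p>s6; s12-q>s6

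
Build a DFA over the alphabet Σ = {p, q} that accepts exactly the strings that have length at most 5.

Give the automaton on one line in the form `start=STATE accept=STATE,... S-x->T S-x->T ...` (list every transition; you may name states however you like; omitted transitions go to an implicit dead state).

We only need to distinguish lengths 0, 1, …, 5, and '>5'. Chain S0 → S1 → S2 → S3 → S4 → S5 → S6 on every symbol, with S6 looping. Accepting states: {S0, S1, S2, S3, S4, S5}.
With 7 states:
        p   q  
>* S0   S1  S1 
 * S1   S2  S2 
 * S2   S3  S3 
 * S3   S4  S4 
 * S4   S5  S5 
 * S5   S6  S6 
   S6   S6  S6 
(> = start, * = accepting)

start=S0 accept=S0,S1,S2,S3,S4,S5 S0-p->S1 S0-q->S1 S1-p->S2 S1-q->S2 S2-p->S3 S2-q->S3 S3-p->S4 S3-q->S4 S4-p->S5 S4-q->S5 S5-p->S6 S5-q->S6 S6-p->S6 S6-q->S6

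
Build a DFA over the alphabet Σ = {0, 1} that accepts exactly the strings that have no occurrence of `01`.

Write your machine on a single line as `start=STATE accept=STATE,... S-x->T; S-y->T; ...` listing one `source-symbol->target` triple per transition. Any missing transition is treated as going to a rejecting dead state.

start=s0; accept=s0,s1; s0-0->s1; s0-1->s0; s1-0->s1; s1-1->s2; s2-0->s2; s2-1->s2

Track partial matches of the forbidden pattern `01`. State s2 is a dead state reached once `01` has occurred; every other state accepts. s0 means no part of `01` is currently matched.
With 3 states:
        0   1  
>* s0   s1  s0 
 * s1   s1  s2 
   s2   s2  s2 
(> = start, * = accepting)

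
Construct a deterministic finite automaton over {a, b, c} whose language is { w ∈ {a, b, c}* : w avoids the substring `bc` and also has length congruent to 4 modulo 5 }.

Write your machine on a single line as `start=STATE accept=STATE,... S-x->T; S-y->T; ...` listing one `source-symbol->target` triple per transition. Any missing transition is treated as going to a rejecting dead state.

start=s0; accept=s8,s9; s0-a->s1; s0-b->s2; s0-c->s1; s1-a->s3; s1-b->s4; s1-c->s3; s2-a->s3; s2-b->s4; s2-c->s5; s3-a->s6; s3-b->s7; s3-c->s6; s4-a->s6; s4-b->s7; s4-c->s5; s5-a->s5; s5-b->s5; s5-c->s5; s6-a->s8; s6-b->s9; s6-c->s8; s7-a->s8; s7-b->s9; s7-c->s5; s8-a->s0; s8-b->s10; s8-c->s0; s9-a->s0; s9-b->s10; s9-c->s5; s10-a->s1; s10-b->s2; s10-c->s5

Build one automaton per condition and run them in lockstep. The first has 3 states tracking partial matches of the forbidden pattern `bc`; the second has 5 states tracking the input length modulo 5. A product state is a pair (one from each), accepting exactly when both do. Equivalent product states are then merged.
11 states suffice.
          a    b    c  
>  s0     s1   s2   s1 
   s1     s3   s4   s3 
   s2     s3   s4   s5 
   s3     s6   s7   s6 
   s4     s6   s7   s5 
   s5     s5   s5   s5 
   s6     s8   s9   s8 
   s7     s8   s9   s5 
 * s8     s0  s10   s0 
 * s9     s0  s10   s5 
   s10    s1   s2   s5 
(> = start, * = accepting)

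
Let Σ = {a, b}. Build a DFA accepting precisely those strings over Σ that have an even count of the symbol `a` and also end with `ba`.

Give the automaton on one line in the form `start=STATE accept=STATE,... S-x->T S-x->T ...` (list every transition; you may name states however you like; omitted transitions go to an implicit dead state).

Run two small machines in parallel and take their product. The first has 2 states tracking the count of `a`s modulo 2; the second has 3 states tracking how much of the suffix `ba` has currently been matched. A product state is a pair (one from each), accepting exactly when both do. Equivalent product states are then merged.
        a   b  
>  s0   s1  s0 
   s1   s0  s2 
   s2   s3  s2 
 * s3   s1  s0 
(> = start, * = accepting)

start=s0 accept=s3 s0-a->s1 s0-b->s0 s1-a->s0 s1-b->s2 s2-a->s3 s2-b->s2 s3-a->s1 s3-b->s0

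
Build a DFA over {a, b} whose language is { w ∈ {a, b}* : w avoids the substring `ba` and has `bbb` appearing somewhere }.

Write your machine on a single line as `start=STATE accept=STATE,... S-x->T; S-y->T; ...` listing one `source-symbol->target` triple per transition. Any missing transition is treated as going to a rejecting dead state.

start=q0; accept=q4; q0-a->q0; q0-b->q1; q1-a->q2; q1-b->q3; q2-a->q2; q2-b->q2; q3-a->q2; q3-b->q4; q4-a->q2; q4-b->q4

Run two small machines in parallel and take their product. One (3 states) tracks partial matches of the forbidden pattern `ba`; the other (4 states) tracks whether and how much of `bbb` has been seen. Each combined state is a pair, one component from each; accept when both components accept. After merging equivalent states the machine shrinks.
        a   b  
>  q0   q0  q1 
   q1   q2  q3 
   q2   q2  q2 
   q3   q2  q4 
 * q4   q2  q4 
(> = start, * = accepting)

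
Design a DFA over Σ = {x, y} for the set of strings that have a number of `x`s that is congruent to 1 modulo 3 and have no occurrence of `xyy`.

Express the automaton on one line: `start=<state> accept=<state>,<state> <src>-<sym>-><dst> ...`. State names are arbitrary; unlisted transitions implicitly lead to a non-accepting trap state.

start=s0 accept=s1,s3 s0-x->s1 s0-y->s0 s1-x->s2 s1-y->s3 s2-x->s4 s2-y->s5 s3-x->s2 s3-y->s6 s4-x->s1 s4-y->s7 s5-x->s4 s5-y->s8 s6-x->s8 s6-y->s6 s7-x->s1 s7-y->s9 s8-x->s9 s8-y->s8 s9-x->s6 s9-y->s9

Build one automaton per condition and run them in lockstep. The first has 3 states tracking the count of `x`s modulo 3; the second has 4 states tracking partial matches of the forbidden pattern `xyy`. A product state is a pair (one from each), accepting exactly when both do.
        x   y  
>  s0   s1  s0 
 * s1   s2  s3 
   s2   s4  s5 
 * s3   s2  s6 
   s4   s1  s7 
   s5   s4  s8 
   s6   s8  s6 
   s7   s1  s9 
   s8   s9  s8 
   s9   s6  s9 
(> = start, * = accepting)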